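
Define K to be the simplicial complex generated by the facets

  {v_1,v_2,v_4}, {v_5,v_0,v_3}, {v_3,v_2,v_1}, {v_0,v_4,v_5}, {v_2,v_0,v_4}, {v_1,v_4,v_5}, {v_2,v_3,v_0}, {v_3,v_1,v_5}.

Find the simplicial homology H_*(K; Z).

Take the total order v_0 < v_1 < v_2 < v_3 < v_4 < v_5 on the vertex set. Then K (dimension 2) consists of the simplices:

  0-simplices (6): [v_0], [v_1], [v_2], [v_3], [v_4], [v_5]
  1-simplices (12): [v_0,v_2], [v_0,v_3], [v_0,v_4], [v_0,v_5], [v_1,v_2], [v_1,v_3], [v_1,v_4], [v_1,v_5], [v_2,v_3], [v_2,v_4], [v_3,v_5], [v_4,v_5]
  2-simplices (8): [v_0,v_2,v_3], [v_0,v_2,v_4], [v_0,v_3,v_5], [v_0,v_4,v_5], [v_1,v_2,v_3], [v_1,v_2,v_4], [v_1,v_3,v_5], [v_1,v_4,v_5]

Hence C_0 ≅ Z^6, C_1 ≅ Z^12, C_2 ≅ Z^8.

Boundary ∂_1: C_1 → C_0 maps an edge to its endpoints' difference, ∂[p,q] = q − p. For instance
  ∂[v_0,v_5] = [v_5] − [v_0].
The 6×12 boundary matrix has rank 5 and Smith normal form diag(1,1,1,1,1).

Boundary ∂_2: C_2 → C_1 maps a triangle to the signed sum of its edges. For instance
  ∂[v_1,v_2,v_4] = [v_2,v_4] − [v_1,v_4] + [v_1,v_2],
  ∂[v_1,v_4,v_5] = [v_4,v_5] − [v_1,v_5] + [v_1,v_4].
The resulting 12×8 matrix has rank 7, and its Smith normal form has invariant factors (1,1,1,1,1,1,1).

Reading off H_k = ker ∂_k / im ∂_{k+1}:

  H_0: rank C_0 − rank ∂_1 = 6 − 5 = 1, and the invariant factors of ∂_1 are all 1, so H_0 = Z.
  H_1: rank ker ∂_1 − rank ∂_2 = (12 − 5) − 7 = 0, and the invariant factors of ∂_2 are all 1, so H_1 = 0.
  H_2: rank ker ∂_2 − rank ∂_3 = (8 − 7) − 0 = 1, and there is no ∂_3, so H_2 = Z.

H_0 ≅ Z,  H_1 = 0,  H_2 ≅ Z.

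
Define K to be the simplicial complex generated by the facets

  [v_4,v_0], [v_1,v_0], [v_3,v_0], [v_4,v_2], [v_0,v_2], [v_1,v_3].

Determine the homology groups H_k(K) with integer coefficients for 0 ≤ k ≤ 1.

Fix the vertex order v_0 < v_1 < v_2 < v_3 < v_4 and write every simplex with vertices in increasing order. Then dim K = 1 and the simplices of K are:

  0-simplices (5): [v_0], [v_1], [v_2], [v_3], [v_4]
  1-simplices (6): [v_0,v_1], [v_0,v_2], [v_0,v_3], [v_0,v_4], [v_1,v_3], [v_2,v_4]

giving chain groups C_0 ≅ Z^5, C_1 ≅ Z^6.

∂_1: C_1 → C_0 maps an edge to its endpoints' difference, ∂[p,q] = q − p. For instance
  ∂[v_0,v_1] = [v_1] − [v_0].
This gives a 5×6 integer matrix of rank 4; reducing to Smith normal form yields diagonal entries (1,1,1,1).

From H_k ≅ ker(∂_k) / im(∂_{k+1}) we obtain:

  H_0: rank C_0 − rank ∂_1 = 5 − 4 = 1, and the invariant factors of ∂_1 are all 1, so H_0 = Z.
  H_1: rank ker ∂_1 − rank ∂_2 = (6 − 4) − 0 = 2, and there is no ∂_2, so H_1 = Z^2.

H_0 = Z,  H_1 = Z^2.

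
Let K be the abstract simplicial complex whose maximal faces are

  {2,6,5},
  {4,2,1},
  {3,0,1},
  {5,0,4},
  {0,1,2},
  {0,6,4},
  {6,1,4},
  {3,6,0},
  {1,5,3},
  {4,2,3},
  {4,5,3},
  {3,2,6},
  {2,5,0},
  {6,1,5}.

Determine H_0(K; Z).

H_0 ≅ Z.

Take the total order 0 < 1 < 2 < 3 < 4 < 5 < 6 on the vertex set. Then K (dimension 2) consists of the simplices:

  0-simplices (7): [0], [1], [2], [3], [4], [5], [6]
  1-simplices (21): [0,1], [0,2], [0,3], [0,4], [0,5], [0,6], [1,2], [1,3], [1,4], [1,5], [1,6], [2,3], [2,4], [2,5], [2,6], [3,4], [3,5], [3,6], [4,5], [4,6], [5,6]
  2-simplices (14): [0,1,2], [0,1,3], [0,2,5], [0,3,6], [0,4,5], [0,4,6], [1,2,4], [1,3,5], [1,4,6], [1,5,6], [2,3,4], [2,3,6], [2,5,6], [3,4,5]

Hence C_0 ≅ Z^7, C_1 ≅ Z^21, C_2 ≅ Z^14.

∂_1: C_1 → C_0 maps an edge to its endpoints' difference, ∂[p,q] = q − p. For instance
  ∂[3,4] = [4] − [3].
This gives a 7×21 integer matrix of rank 6; reducing to Smith normal form yields diagonal entries (1,1,1,1,1,1).

Boundary ∂_2: C_2 → C_1 maps a triangle to the signed sum of its edges. For instance
  ∂[2,3,6] = [3,6] − [2,6] + [2,3],
  ∂[2,5,6] = [5,6] − [2,6] + [2,5].
The resulting 21×14 matrix has rank 13, and its Smith normal form has invariant factors (1,1,1,1,1,1,1,1,1,1,1,1,1).

Computing H_k = (kernel of ∂_k) / (image of ∂_{k+1}):

  H_0: rank C_0 − rank ∂_1 = 7 − 6 = 1, and the invariant factors of ∂_1 are all 1, so H_0 = Z.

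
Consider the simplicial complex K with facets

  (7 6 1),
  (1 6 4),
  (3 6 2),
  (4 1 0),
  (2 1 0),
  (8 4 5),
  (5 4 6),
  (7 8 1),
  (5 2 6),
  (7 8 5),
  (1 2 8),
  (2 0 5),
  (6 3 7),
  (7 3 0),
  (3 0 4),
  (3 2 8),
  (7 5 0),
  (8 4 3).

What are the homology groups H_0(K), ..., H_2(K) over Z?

H_0 = Z,  H_1 = Z^2,  H_2 = Z.

Take the total order 0 < 1 < 2 < 3 < 4 < 5 < 6 < 7 < 8 on the vertex set. Then K (dimension 2) consists of the simplices:

  0-simplices (9): [0], [1], [2], [3], [4], [5], [6], [7], [8]
  1-simplices (27): (27 of them)
  2-simplices (18): [0,1,2], [0,1,4], [0,2,5], [0,3,4], [0,3,7], [0,5,7], [1,2,8], [1,4,6], [1,6,7], [1,7,8], [2,3,6], [2,3,8], [2,5,6], [3,4,8], [3,6,7], [4,5,6], [4,5,8], [5,7,8]

Hence C_0 ≅ Z^9, C_1 ≅ Z^27, C_2 ≅ Z^18.

∂_1: C_1 → C_0 maps an edge to its endpoints' difference, ∂[p,q] = q − p. For instance
  ∂[3,8] = [8] − [3].
As a 9×27 matrix over Z this has rank 8, with invariant factors (1,1,1,1,1,1,1,1).

Boundary ∂_2: C_2 → C_1 acts by ∂[p,q,r] = [q,r] − [p,r] + [p,q]. For instance
  ∂[0,3,7] = [3,7] − [0,7] + [0,3],
  ∂[1,4,6] = [4,6] − [1,6] + [1,4].
As a 27×18 matrix over Z this has rank 17, with invariant factors (1,1,1,1,1,1,1,1,1,1,1,1,1,1,1,1,1).

Reading off H_k = ker ∂_k / im ∂_{k+1}:

  H_0: rank C_0 − rank ∂_1 = 9 − 8 = 1, and the invariant factors of ∂_1 are all 1, so H_0 = Z.
  H_1: rank ker ∂_1 − rank ∂_2 = (27 − 8) − 17 = 2, and the invariant factors of ∂_2 are all 1, so H_1 = Z^2.
  H_2: rank ker ∂_2 − rank ∂_3 = (18 − 17) − 0 = 1, and there is no ∂_3, so H_2 = Z.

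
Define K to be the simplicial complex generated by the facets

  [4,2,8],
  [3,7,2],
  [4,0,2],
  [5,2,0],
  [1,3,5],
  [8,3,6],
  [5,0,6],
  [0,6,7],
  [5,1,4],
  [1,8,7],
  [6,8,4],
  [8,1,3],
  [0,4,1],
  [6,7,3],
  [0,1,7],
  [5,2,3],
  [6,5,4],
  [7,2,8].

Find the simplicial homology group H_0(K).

H_0 = Z.

Take the total order 0 < 1 < 2 < 3 < 4 < 5 < 6 < 7 < 8 on the vertex set. Then K (dimension 2) consists of the simplices:

  0-simplices (9): [0], [1], [2], [3], [4], [5], [6], [7], [8]
  1-simplices (27): (27 of them)
  2-simplices (18): [0,1,4], [0,1,7], [0,2,4], [0,2,5], [0,5,6], [0,6,7], [1,3,5], [1,3,8], [1,4,5], [1,7,8], [2,3,5], [2,3,7], [2,4,8], [2,7,8], [3,6,7], [3,6,8], [4,5,6], [4,6,8]

so the chain groups are C_0 ≅ Z^9, C_1 ≅ Z^27, C_2 ≅ Z^18.

∂_1: C_1 → C_0 maps an edge to its endpoints' difference, ∂[p,q] = q − p.
The resulting 9×27 matrix has rank 8, and its Smith normal form has invariant factors (1,1,1,1,1,1,1,1).

Boundary ∂_2: C_2 → C_1 acts by ∂[p,q,r] = [q,r] − [p,r] + [p,q]. For instance
  ∂[0,1,4] = [1,4] − [0,4] + [0,1],
  ∂[0,6,7] = [6,7] − [0,7] + [0,6].
This gives a 27×18 integer matrix of rank 18; reducing to Smith normal form yields diagonal entries (1,1,1,1,1,1,1,1,1,1,1,1,1,1,1,1,1,2).

Computing H_k = (kernel of ∂_k) / (image of ∂_{k+1}):

  H_0: rank C_0 − rank ∂_1 = 9 − 8 = 1, and the invariant factors of ∂_1 are all 1, so H_0 ≅ Z.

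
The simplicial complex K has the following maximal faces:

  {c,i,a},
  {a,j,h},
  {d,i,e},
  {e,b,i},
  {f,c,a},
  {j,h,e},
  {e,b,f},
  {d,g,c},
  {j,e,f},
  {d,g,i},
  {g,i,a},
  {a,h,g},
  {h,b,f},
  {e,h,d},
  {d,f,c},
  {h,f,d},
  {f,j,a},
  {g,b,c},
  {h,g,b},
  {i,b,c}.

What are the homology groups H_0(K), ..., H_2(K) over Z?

We work with the vertex ordering a < b < c < d < e < f < g < h < i < j. The simplices of K, each written with vertices in increasing order, are:

  0-simplices (10): a, b, c, d, e, f, g, h, i, j
  1-simplices (30): ac, af, ag, ah, ai, aj, bc, be, bf, bg, bh, bi, cd, cf, cg, ci, de, df, dg, dh, di, ef, eh, ei, ej, fh, fj, gh, gi, hj
  2-simplices (20): acf, aci, afj, agh, agi, ahj, bcg, bci, bef, bei, bfh, bgh, cdf, cdg, deh, dei, dfh, dgi, efj, ehj

so the chain groups are C_0 ≅ Z^10, C_1 ≅ Z^30, C_2 ≅ Z^20.

Boundary ∂_1: C_1 → C_0 maps an edge to its endpoints' difference, ∂[p,q] = q − p. For instance
  ∂di = i − d.
The resulting 10×30 matrix has rank 9, and its Smith normal form has invariant factors (1,1,1,1,1,1,1,1,1).

The boundary map ∂_2: C_2 → C_1 sends each 2-simplex [p,q,r] to [q,r] − [p,r] + [p,q]. For instance
  ∂bfh = fh − bh + bf,
  ∂deh = eh − dh + de.
The 30×20 boundary matrix has rank 20 and Smith normal form diag(1,1,1,1,1,1,1,1,1,1,1,1,1,1,1,1,1,1,1,2).

From H_k ≅ ker(∂_k) / im(∂_{k+1}) we obtain:

  H_0: rank C_0 − rank ∂_1 = 10 − 9 = 1, and the invariant factors of ∂_1 are all 1, so H_0 = Z.
  H_1: rank ker ∂_1 − rank ∂_2 = (30 − 9) − 20 = 1, and ∂_2 has invariant factor 2 > 1, so H_1 = Z ⊕ Z/2Z.
  H_2: rank ker ∂_2 − rank ∂_3 = (20 − 20) − 0 = 0, and there is no ∂_3, so H_2 = 0.

As a check, the Euler characteristic is 10 − 30 + 20 = 0, which agrees with 1 − 1 + 0 = 0.
(K is a triangulation of the Klein bottle.)

H_0 ≅ Z,  H_1 ≅ Z ⊕ Z/2Z,  H_2 = 0.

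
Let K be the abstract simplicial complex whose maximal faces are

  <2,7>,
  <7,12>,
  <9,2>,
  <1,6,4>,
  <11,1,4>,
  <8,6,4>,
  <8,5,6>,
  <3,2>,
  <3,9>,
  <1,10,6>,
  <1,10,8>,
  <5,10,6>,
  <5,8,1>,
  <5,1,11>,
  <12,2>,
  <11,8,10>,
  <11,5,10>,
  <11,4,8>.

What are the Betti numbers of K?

Order the vertices as 1 < 2 < 3 < 4 < 5 < 6 < 7 < 8 < 9 < 10 < 11 < 12. Listing each simplex with vertices in this order, K has dimension 2 with simplices:

  0-simplices (12): [1], [2], [3], [4], [5], [6], [7], [8], [9], [10], [11], [12]
  1-simplices (24): (24 of them)
  2-simplices (12): [1,4,6], [1,4,11], [1,5,8], [1,5,11], [1,6,10], [1,8,10], [4,6,8], [4,8,11], [5,6,8], [5,6,10], [5,10,11], [8,10,11]

Hence C_0 ≅ Z^12, C_1 ≅ Z^24, C_2 ≅ Z^12.

The boundary map ∂_1: C_1 → C_0 sends each edge [p,q] (with p < q) to q − p. For instance
  ∂[5,6] = [6] − [5].
The 12×24 boundary matrix has rank 10 and Smith normal form diag(1,1,1,1,1,1,1,1,1,1).

The boundary map ∂_2: C_2 → C_1 maps a triangle to the signed sum of its edges. For instance
  ∂[1,4,11] = [4,11] − [1,11] + [1,4],
  ∂[5,6,10] = [6,10] − [5,10] + [5,6].
The 24×12 boundary matrix has rank 12 and Smith normal form diag(1,1,1,1,1,1,1,1,1,1,1,2).

Now H_k = ker ∂_k / im ∂_{k+1}, so:

  H_0: rank C_0 − rank ∂_1 = 12 − 10 = 2, and the invariant factors of ∂_1 are all 1, so H_0 ≅ Z^2.
  H_1: rank ker ∂_1 − rank ∂_2 = (24 − 10) − 12 = 2, and ∂_2 has invariant factor 2 > 1, so H_1 ≅ Z^2 ⊕ Z_2.
  H_2: rank ker ∂_2 − rank ∂_3 = (12 − 12) − 0 = 0, and there is no ∂_3, so H_2 ≅ 0.

Hence the Betti numbers are b_0 = 2, b_1 = 2, b_2 = 0.

b_0 = 2, b_1 = 2, b_2 = 0.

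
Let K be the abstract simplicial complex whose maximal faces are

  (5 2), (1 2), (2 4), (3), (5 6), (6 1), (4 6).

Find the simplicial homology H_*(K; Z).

We work with the vertex ordering 1 < 2 < 3 < 4 < 5 < 6. The simplices of K, each written with vertices in increasing order, are:

  0-simplices (6): [1], [2], [3], [4], [5], [6]
  1-simplices (6): [1,2], [1,6], [2,4], [2,5], [4,6], [5,6]

Hence C_0 ≅ Z^6, C_1 ≅ Z^6.

The boundary map ∂_1: C_1 → C_0 is given by ∂[p,q] = [q] − [p]. For instance
  ∂[5,6] = [6] − [5].
This gives a 6×6 integer matrix of rank 4; reducing to Smith normal form yields diagonal entries (1,1,1,1).

Now H_k = ker ∂_k / im ∂_{k+1}, so:

  H_0: rank C_0 − rank ∂_1 = 6 − 4 = 2, and the invariant factors of ∂_1 are all 1, so H_0 = Z^2.
  H_1: rank ker ∂_1 − rank ∂_2 = (6 − 4) − 0 = 2, and there is no ∂_2, so H_1 = Z^2.

As a check, the Euler characteristic is 6 − 6 = 0, which agrees with 2 − 2 = 0.

H_0 = Z^2,  H_1 = Z^2.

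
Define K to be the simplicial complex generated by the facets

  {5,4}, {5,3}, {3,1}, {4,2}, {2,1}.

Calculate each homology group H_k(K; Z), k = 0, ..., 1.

H_0 ≅ Z,  H_1 ≅ Z.

We work with the vertex ordering 1 < 2 < 3 < 4 < 5. The simplices of K, each written with vertices in increasing order, are:

  0-simplices (5): [1], [2], [3], [4], [5]
  1-simplices (5): [1,2], [1,3], [2,4], [3,5], [4,5]

Hence C_0 ≅ Z^5, C_1 ≅ Z^5.

The boundary map ∂_1: C_1 → C_0 sends each edge [p,q] (with p < q) to q − p. For instance
  ∂[3,5] = [5] − [3].
This gives a 5×5 integer matrix of rank 4; reducing to Smith normal form yields diagonal entries (1,1,1,1).

Reading off H_k = ker ∂_k / im ∂_{k+1}:

  H_0: rank C_0 − rank ∂_1 = 5 − 4 = 1, and the invariant factors of ∂_1 are all 1, so H_0 = Z.
  H_1: rank ker ∂_1 − rank ∂_2 = (5 − 4) − 0 = 1, and there is no ∂_2, so H_1 = Z.

As a check, the Euler characteristic is 5 − 5 = 0, which agrees with 1 − 1 = 0.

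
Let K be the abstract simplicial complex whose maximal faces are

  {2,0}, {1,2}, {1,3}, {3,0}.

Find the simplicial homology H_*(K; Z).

H_0 ≅ Z,  H_1 ≅ Z.

Order the vertices as 0 < 1 < 2 < 3. Listing each simplex with vertices in this order, K has dimension 1 with simplices:

  0-simplices (4): [0], [1], [2], [3]
  1-simplices (4): [0,2], [0,3], [1,2], [1,3]

giving chain groups C_0 ≅ Z^4, C_1 ≅ Z^4.

The boundary map ∂_1: C_1 → C_0 maps an edge to its endpoints' difference, ∂[p,q] = q − p.
The 4×4 boundary matrix has rank 3 and Smith normal form diag(1,1,1).

From H_k ≅ ker(∂_k) / im(∂_{k+1}) we obtain:

  H_0: rank C_0 − rank ∂_1 = 4 − 3 = 1, and the invariant factors of ∂_1 are all 1, so H_0 = Z.
  H_1: rank ker ∂_1 − rank ∂_2 = (4 − 3) − 0 = 1, and there is no ∂_2, so H_1 = Z.

As a check, the Euler characteristic is 4 − 4 = 0, which agrees with 1 − 1 = 0.
(K is a triangulation of the circle S^1.)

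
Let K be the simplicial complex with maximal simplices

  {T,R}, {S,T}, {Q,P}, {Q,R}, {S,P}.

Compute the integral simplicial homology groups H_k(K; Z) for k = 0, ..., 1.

H_0 ≅ Z,  H_1 ≅ Z.

Order the vertices as P < Q < R < S < T. Listing each simplex with vertices in this order, K has dimension 1 with simplices:

  0-simplices (5): P, Q, R, S, T
  1-simplices (5): PQ, PS, QR, RT, ST

giving chain groups C_0 ≅ Z^5, C_1 ≅ Z^5.

∂_1: C_1 → C_0 is given by ∂[p,q] = [q] − [p].
As a 5×5 matrix over Z this has rank 4, with invariant factors (1,1,1,1).

From H_k ≅ ker(∂_k) / im(∂_{k+1}) we obtain:

  H_0: rank C_0 − rank ∂_1 = 5 − 4 = 1, and the invariant factors of ∂_1 are all 1, so H_0 = Z.
  H_1: rank ker ∂_1 − rank ∂_2 = (5 − 4) − 0 = 1, and there is no ∂_2, so H_1 = Z.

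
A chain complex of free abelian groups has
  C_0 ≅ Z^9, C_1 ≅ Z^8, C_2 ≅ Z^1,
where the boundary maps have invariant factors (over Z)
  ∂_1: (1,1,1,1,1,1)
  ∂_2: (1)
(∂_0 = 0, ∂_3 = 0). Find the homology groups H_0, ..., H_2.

H_0 = Z^3,  H_1 = Z,  H_2 = 0.

H_0: b_0 = 9 − 0 − 6 = 3; torsion from ∂_1 factors > 1: none. So H_0 = Z^3.
H_1: b_1 = 8 − 6 − 1 = 1; torsion from ∂_2 factors > 1: none. So H_1 = Z.
H_2: b_2 = 1 − 1 − 0 = 0; torsion from ∂_3 factors > 1: none. So H_2 = 0.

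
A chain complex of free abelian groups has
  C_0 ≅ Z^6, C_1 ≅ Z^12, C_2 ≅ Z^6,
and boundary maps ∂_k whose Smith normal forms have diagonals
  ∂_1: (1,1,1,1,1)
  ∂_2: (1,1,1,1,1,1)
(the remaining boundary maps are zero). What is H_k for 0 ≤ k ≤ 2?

H_0: b_0 = 6 − 0 − 5 = 1; torsion from ∂_1 factors > 1: none. So H_0 ≅ Z.
H_1: b_1 = 12 − 5 − 6 = 1; torsion from ∂_2 factors > 1: none. So H_1 ≅ Z.
H_2: b_2 = 6 − 6 − 0 = 0; torsion from ∂_3 factors > 1: none. So H_2 ≅ 0.

H_0 ≅ Z,  H_1 ≅ Z,  H_2 = 0.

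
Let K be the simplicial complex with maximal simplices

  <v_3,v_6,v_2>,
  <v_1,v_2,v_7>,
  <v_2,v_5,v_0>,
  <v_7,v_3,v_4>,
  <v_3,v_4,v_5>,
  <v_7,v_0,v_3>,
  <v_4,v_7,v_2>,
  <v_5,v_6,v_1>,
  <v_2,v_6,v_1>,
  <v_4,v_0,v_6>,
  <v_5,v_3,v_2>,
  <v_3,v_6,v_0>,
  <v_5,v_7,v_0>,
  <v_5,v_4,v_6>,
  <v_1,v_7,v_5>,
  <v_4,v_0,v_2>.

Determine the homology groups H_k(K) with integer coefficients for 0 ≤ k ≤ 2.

We work with the vertex ordering v_0 < v_1 < v_2 < v_3 < v_4 < v_5 < v_6 < v_7. The simplices of K, each written with vertices in increasing order, are:

  0-simplices (8): [v_0], [v_1], [v_2], [v_3], [v_4], [v_5], [v_6], [v_7]
  1-simplices (24): (24 of them)
  2-simplices (16): (16 of them)

so the chain groups are C_0 ≅ Z^8, C_1 ≅ Z^24, C_2 ≅ Z^16.

The boundary map ∂_1: C_1 → C_0 sends each edge [p,q] (with p < q) to q − p. For instance
  ∂[v_2,v_4] = [v_4] − [v_2].
As a 8×24 matrix over Z this has rank 7, with invariant factors (1,1,1,1,1,1,1).

Boundary ∂_2: C_2 → C_1 acts by ∂[p,q,r] = [q,r] − [p,r] + [p,q]. For instance
  ∂[v_1,v_2,v_7] = [v_2,v_7] − [v_1,v_7] + [v_1,v_2],
  ∂[v_1,v_5,v_7] = [v_5,v_7] − [v_1,v_7] + [v_1,v_5].
The resulting 24×16 matrix has rank 15, and its Smith normal form has invariant factors (1,1,1,1,1,1,1,1,1,1,1,1,1,1,1).

Reading off H_k = ker ∂_k / im ∂_{k+1}:

  H_0: rank C_0 − rank ∂_1 = 8 − 7 = 1, and the invariant factors of ∂_1 are all 1, so H_0 = Z.
  H_1: rank ker ∂_1 − rank ∂_2 = (24 − 7) − 15 = 2, and the invariant factors of ∂_2 are all 1, so H_1 = Z^2.
  H_2: rank ker ∂_2 − rank ∂_3 = (16 − 15) − 0 = 1, and there is no ∂_3, so H_2 = Z.

As a check, the Euler characteristic is 8 − 24 + 16 = 0, which agrees with 1 − 2 + 1 = 0.
(K is a triangulation of the torus T^2.)

H_0 ≅ Z,  H_1 ≅ Z^2,  H_2 ≅ Z.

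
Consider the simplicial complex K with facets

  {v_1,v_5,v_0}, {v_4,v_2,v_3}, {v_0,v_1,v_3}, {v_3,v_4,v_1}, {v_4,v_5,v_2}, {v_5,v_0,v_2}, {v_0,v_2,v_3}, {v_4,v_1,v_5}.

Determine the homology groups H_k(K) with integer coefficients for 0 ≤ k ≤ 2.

H_0 = Z,  H_1 = 0,  H_2 = Z.

K has 6 vertices, 12 edges, 8 triangles.
rank ∂_0 = 0, rank ∂_1 = 5 ⇒ b_0 = 6 − 0 − 5 = 1; all invariant factors of ∂_1 are 1 so no torsion. So H_0 = Z.
rank ∂_1 = 5, rank ∂_2 = 7 ⇒ b_1 = 12 − 5 − 7 = 0; all invariant factors of ∂_2 are 1 so no torsion. So H_1 = 0.
rank ∂_2 = 7, rank ∂_3 = 0 ⇒ b_2 = 8 − 7 − 0 = 1. So H_2 = Z.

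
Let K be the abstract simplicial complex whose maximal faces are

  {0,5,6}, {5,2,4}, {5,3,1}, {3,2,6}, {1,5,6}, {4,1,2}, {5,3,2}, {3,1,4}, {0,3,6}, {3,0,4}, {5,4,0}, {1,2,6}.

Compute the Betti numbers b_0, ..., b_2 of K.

K has 7 vertices, 18 edges, 12 triangles.
rank ∂_0 = 0, rank ∂_1 = 6 ⇒ b_0 = 7 − 0 − 6 = 1; all invariant factors of ∂_1 are 1 so no torsion. So H_0 ≅ Z.
rank ∂_1 = 6, rank ∂_2 = 12 ⇒ b_1 = 18 − 6 − 12 = 0; ∂_2 has invariant factor(s) [2] giving torsion. So H_1 ≅ Z/2.
rank ∂_2 = 12, rank ∂_3 = 0 ⇒ b_2 = 12 − 12 − 0 = 0. So H_2 ≅ 0.

b_0 = 1, b_1 = 0, b_2 = 0.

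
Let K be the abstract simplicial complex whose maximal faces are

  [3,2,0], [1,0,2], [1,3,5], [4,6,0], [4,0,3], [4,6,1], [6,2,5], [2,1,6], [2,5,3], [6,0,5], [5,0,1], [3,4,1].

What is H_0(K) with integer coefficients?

H_0 ≅ Z.

Fix the vertex order 0 < 1 < 2 < 3 < 4 < 5 < 6 and write every simplex with vertices in increasing order. Then dim K = 2 and the simplices of K are:

  0-simplices (7): [0], [1], [2], [3], [4], [5], [6]
  1-simplices (18): [0,1], [0,2], [0,3], [0,4], [0,5], [0,6], [1,2], [1,3], [1,4], [1,5], [1,6], [2,3], [2,5], [2,6], [3,4], [3,5], [4,6], [5,6]
  2-simplices (12): [0,1,2], [0,1,5], [0,2,3], [0,3,4], [0,4,6], [0,5,6], [1,2,6], [1,3,4], [1,3,5], [1,4,6], [2,3,5], [2,5,6]

Hence C_0 ≅ Z^7, C_1 ≅ Z^18, C_2 ≅ Z^12.

Boundary ∂_1: C_1 → C_0 maps an edge to its endpoints' difference, ∂[p,q] = q − p. For instance
  ∂[1,4] = [4] − [1].
This gives a 7×18 integer matrix of rank 6; reducing to Smith normal form yields diagonal entries (1,1,1,1,1,1).

The boundary map ∂_2: C_2 → C_1 sends each 2-simplex [p,q,r] to [q,r] − [p,r] + [p,q]. For instance
  ∂[0,2,3] = [2,3] − [0,3] + [0,2],
  ∂[1,4,6] = [4,6] − [1,6] + [1,4].
The resulting 18×12 matrix has rank 12, and its Smith normal form has invariant factors (1,1,1,1,1,1,1,1,1,1,1,2).

Now H_k = ker ∂_k / im ∂_{k+1}, so:

  H_0: rank C_0 − rank ∂_1 = 7 − 6 = 1, and the invariant factors of ∂_1 are all 1, so H_0 = Z.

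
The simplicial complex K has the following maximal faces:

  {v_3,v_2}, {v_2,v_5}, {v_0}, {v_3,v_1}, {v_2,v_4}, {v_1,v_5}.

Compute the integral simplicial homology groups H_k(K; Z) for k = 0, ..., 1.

K has 6 vertices, 5 edges.
rank ∂_0 = 0, rank ∂_1 = 4 ⇒ b_0 = 6 − 0 − 4 = 2; all invariant factors of ∂_1 are 1 so no torsion. So H_0 ≅ Z^2.
rank ∂_1 = 4, rank ∂_2 = 0 ⇒ b_1 = 5 − 4 − 0 = 1. So H_1 ≅ Z.

H_0 ≅ Z^2,  H_1 ≅ Z.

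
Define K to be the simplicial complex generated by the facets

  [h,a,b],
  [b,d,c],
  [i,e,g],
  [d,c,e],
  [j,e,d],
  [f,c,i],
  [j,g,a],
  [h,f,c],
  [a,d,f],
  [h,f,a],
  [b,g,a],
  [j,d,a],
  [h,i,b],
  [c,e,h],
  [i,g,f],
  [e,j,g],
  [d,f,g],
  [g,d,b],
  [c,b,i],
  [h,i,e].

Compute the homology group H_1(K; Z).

H_1 ≅ Z ⊕ Z_2.

Order the vertices as a < b < c < d < e < f < g < h < i < j. Listing each simplex with vertices in this order, K has dimension 2 with simplices:

  0-simplices (10): a, b, c, d, e, f, g, h, i, j
  1-simplices (30): ab, ad, af, ag, ah, aj, bc, bd, bg, bh, bi, cd, ce, cf, ch, ci, de, df, dg, dj, eg, eh, ei, ej, fg, fh, fi, gi, gj, hi
  2-simplices (20): abg, abh, adf, adj, afh, agj, bcd, bci, bdg, bhi, cde, ceh, cfh, cfi, dej, dfg, egi, egj, ehi, fgi

so the chain groups are C_0 ≅ Z^10, C_1 ≅ Z^30, C_2 ≅ Z^20.

The boundary map ∂_1: C_1 → C_0 sends each edge [p,q] (with p < q) to q − p.
The resulting 10×30 matrix has rank 9, and its Smith normal form has invariant factors (1,1,1,1,1,1,1,1,1).

The boundary map ∂_2: C_2 → C_1 sends each 2-simplex [p,q,r] to [q,r] − [p,r] + [p,q]. For instance
  ∂abh = bh − ah + ab,
  ∂cfi = fi − ci + cf.
As a 30×20 matrix over Z this has rank 20, with invariant factors (1,1,1,1,1,1,1,1,1,1,1,1,1,1,1,1,1,1,1,2).

From H_k ≅ ker(∂_k) / im(∂_{k+1}) we obtain:

  H_1: rank ker ∂_1 − rank ∂_2 = (30 − 9) − 20 = 1, and ∂_2 has invariant factor 2 > 1, so H_1 = Z ⊕ Z_2.

(K is a triangulation of the Klein bottle.)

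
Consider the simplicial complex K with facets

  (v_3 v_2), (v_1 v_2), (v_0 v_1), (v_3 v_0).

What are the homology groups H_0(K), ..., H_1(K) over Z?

We work with the vertex ordering v_0 < v_1 < v_2 < v_3. The simplices of K, each written with vertices in increasing order, are:

  0-simplices (4): [v_0], [v_1], [v_2], [v_3]
  1-simplices (4): [v_0,v_1], [v_0,v_3], [v_1,v_2], [v_2,v_3]

so the chain groups are C_0 ≅ Z^4, C_1 ≅ Z^4.

Boundary ∂_1: C_1 → C_0 is given by ∂[p,q] = [q] − [p].
This gives a 4×4 integer matrix of rank 3; reducing to Smith normal form yields diagonal entries (1,1,1).

Now H_k = ker ∂_k / im ∂_{k+1}, so:

  H_0: rank C_0 − rank ∂_1 = 4 − 3 = 1, and the invariant factors of ∂_1 are all 1, so H_0 = Z.
  H_1: rank ker ∂_1 − rank ∂_2 = (4 − 3) − 0 = 1, and there is no ∂_2, so H_1 = Z.

As a check, the Euler characteristic is 4 − 4 = 0, which agrees with 1 − 1 = 0.

H_0 = Z,  H_1 = Z.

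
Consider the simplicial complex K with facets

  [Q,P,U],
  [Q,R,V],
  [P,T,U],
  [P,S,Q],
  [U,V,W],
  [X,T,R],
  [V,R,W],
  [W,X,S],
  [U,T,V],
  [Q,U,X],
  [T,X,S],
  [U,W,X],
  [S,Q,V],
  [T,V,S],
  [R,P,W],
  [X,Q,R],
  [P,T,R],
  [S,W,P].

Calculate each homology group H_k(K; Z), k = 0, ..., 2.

We work with the vertex ordering P < Q < R < S < T < U < V < W < X. The simplices of K, each written with vertices in increasing order, are:

  0-simplices (9): P, Q, R, S, T, U, V, W, X
  1-simplices (27): PQ, PR, PS, PT, PU, PW, QR, QS, QU, QV, QX, RT, RV, RW, RX, ST, SV, SW, SX, TU, TV, TX, UV, UW, UX, VW, WX
  2-simplices (18): PQS, PQU, PRT, PRW, PSW, PTU, QRV, QRX, QSV, QUX, RTX, RVW, STV, STX, SWX, TUV, UVW, UWX

so the chain groups are C_0 ≅ Z^9, C_1 ≅ Z^27, C_2 ≅ Z^18.

Boundary ∂_1: C_1 → C_0 maps an edge to its endpoints' difference, ∂[p,q] = q − p. For instance
  ∂UX = X − U.
The 9×27 boundary matrix has rank 8 and Smith normal form diag(1,1,1,1,1,1,1,1).

∂_2: C_2 → C_1 sends each 2-simplex [p,q,r] to [q,r] − [p,r] + [p,q]. For instance
  ∂QRX = RX − QX + QR,
  ∂PSW = SW − PW + PS.
As a 27×18 matrix over Z this has rank 17, with invariant factors (1,1,1,1,1,1,1,1,1,1,1,1,1,1,1,1,1).

Computing H_k = (kernel of ∂_k) / (image of ∂_{k+1}):

  H_0: rank C_0 − rank ∂_1 = 9 − 8 = 1, and the invariant factors of ∂_1 are all 1, so H_0 ≅ Z.
  H_1: rank ker ∂_1 − rank ∂_2 = (27 − 8) − 17 = 2, and the invariant factors of ∂_2 are all 1, so H_1 ≅ Z^2.
  H_2: rank ker ∂_2 − rank ∂_3 = (18 − 17) − 0 = 1, and there is no ∂_3, so H_2 ≅ Z.

(K is a triangulation of the torus T^2.)

H_0 ≅ Z,  H_1 ≅ Z^2,  H_2 ≅ Z.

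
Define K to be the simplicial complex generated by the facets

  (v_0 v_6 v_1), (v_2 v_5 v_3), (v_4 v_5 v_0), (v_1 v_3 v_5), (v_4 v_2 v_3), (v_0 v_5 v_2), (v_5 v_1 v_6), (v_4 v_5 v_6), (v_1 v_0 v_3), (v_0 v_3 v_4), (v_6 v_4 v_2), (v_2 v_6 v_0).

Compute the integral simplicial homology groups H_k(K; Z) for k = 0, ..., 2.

H_0 ≅ Z,  H_1 ≅ Z/2,  H_2 = 0.

Fix the vertex order v_0 < v_1 < v_2 < v_3 < v_4 < v_5 < v_6 and write every simplex with vertices in increasing order. Then dim K = 2 and the simplices of K are:

  0-simplices (7): [v_0], [v_1], [v_2], [v_3], [v_4], [v_5], [v_6]
  1-simplices (18): (18 of them)
  2-simplices (12): (12 of them)

Hence C_0 ≅ Z^7, C_1 ≅ Z^18, C_2 ≅ Z^12.

Boundary ∂_1: C_1 → C_0 is given by ∂[p,q] = [q] − [p].
The 7×18 boundary matrix has rank 6 and Smith normal form diag(1,1,1,1,1,1).

The boundary map ∂_2: C_2 → C_1 acts by ∂[p,q,r] = [q,r] − [p,r] + [p,q]. For instance
  ∂[v_0,v_1,v_6] = [v_1,v_6] − [v_0,v_6] + [v_0,v_1],
  ∂[v_0,v_4,v_5] = [v_4,v_5] − [v_0,v_5] + [v_0,v_4].
The 18×12 boundary matrix has rank 12 and Smith normal form diag(1,1,1,1,1,1,1,1,1,1,1,2).

Now H_k = ker ∂_k / im ∂_{k+1}, so:

  H_0: rank C_0 − rank ∂_1 = 7 − 6 = 1, and the invariant factors of ∂_1 are all 1, so H_0 ≅ Z.
  H_1: rank ker ∂_1 − rank ∂_2 = (18 − 6) − 12 = 0, and ∂_2 has invariant factor 2 > 1, so H_1 ≅ Z/2.
  H_2: rank ker ∂_2 − rank ∂_3 = (12 − 12) − 0 = 0, and there is no ∂_3, so H_2 ≅ 0.

(K is a triangulation of the real projective plane RP^2.)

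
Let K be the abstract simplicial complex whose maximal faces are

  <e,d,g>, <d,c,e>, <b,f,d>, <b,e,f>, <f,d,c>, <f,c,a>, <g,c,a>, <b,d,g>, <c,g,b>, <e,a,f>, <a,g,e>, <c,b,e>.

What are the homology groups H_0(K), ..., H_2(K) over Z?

Fix the vertex order a < b < c < d < e < f < g and write every simplex with vertices in increasing order. Then dim K = 2 and the simplices of K are:

  0-simplices (7): a, b, c, d, e, f, g
  1-simplices (18): ac, ae, af, ag, bc, bd, be, bf, bg, cd, ce, cf, cg, de, df, dg, ef, eg
  2-simplices (12): acf, acg, aef, aeg, bce, bcg, bdf, bdg, bef, cde, cdf, deg

Hence C_0 ≅ Z^7, C_1 ≅ Z^18, C_2 ≅ Z^12.

The boundary map ∂_1: C_1 → C_0 sends each edge [p,q] (with p < q) to q − p. For instance
  ∂ac = c − a.
The 7×18 boundary matrix has rank 6 and Smith normal form diag(1,1,1,1,1,1).

∂_2: C_2 → C_1 maps a triangle to the signed sum of its edges. For instance
  ∂aeg = eg − ag + ae,
  ∂deg = eg − dg + de.
As a 18×12 matrix over Z this has rank 12, with invariant factors (1,1,1,1,1,1,1,1,1,1,1,2).

Now H_k = ker ∂_k / im ∂_{k+1}, so:

  H_0: rank C_0 − rank ∂_1 = 7 − 6 = 1, and the invariant factors of ∂_1 are all 1, so H_0 ≅ Z.
  H_1: rank ker ∂_1 − rank ∂_2 = (18 − 6) − 12 = 0, and ∂_2 has invariant factor 2 > 1, so H_1 ≅ Z_2.
  H_2: rank ker ∂_2 − rank ∂_3 = (12 − 12) − 0 = 0, and there is no ∂_3, so H_2 ≅ 0.

(K is a triangulation of the real projective plane RP^2.)

H_0 ≅ Z,  H_1 ≅ Z_2,  H_2 = 0.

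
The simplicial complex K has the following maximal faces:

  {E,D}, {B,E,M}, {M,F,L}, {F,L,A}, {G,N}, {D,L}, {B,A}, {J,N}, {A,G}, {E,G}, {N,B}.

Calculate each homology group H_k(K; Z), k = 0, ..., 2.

H_0 = Z,  H_1 = Z^4,  H_2 = 0.

Take the total order A < B < D < E < F < G < J < L < M < N on the vertex set. Then K (dimension 2) consists of the simplices:

  0-simplices (10): A, B, D, E, F, G, J, L, M, N
  1-simplices (16): AB, AF, AG, AL, BE, BM, BN, DE, DL, EG, EM, FL, FM, GN, JN, LM
  2-simplices (3): AFL, BEM, FLM

so the chain groups are C_0 ≅ Z^10, C_1 ≅ Z^16, C_2 ≅ Z^3.

The boundary map ∂_1: C_1 → C_0 sends each edge [p,q] (with p < q) to q − p. For instance
  ∂EM = M − E.
The resulting 10×16 matrix has rank 9, and its Smith normal form has invariant factors (1,1,1,1,1,1,1,1,1).

∂_2: C_2 → C_1 maps a triangle to the signed sum of its edges. For instance
  ∂AFL = FL − AL + AF,
  ∂FLM = LM − FM + FL.
This gives a 16×3 integer matrix of rank 3; reducing to Smith normal form yields diagonal entries (1,1,1).

Now H_k = ker ∂_k / im ∂_{k+1}, so:

  H_0: rank C_0 − rank ∂_1 = 10 − 9 = 1, and the invariant factors of ∂_1 are all 1, so H_0 ≅ Z.
  H_1: rank ker ∂_1 − rank ∂_2 = (16 − 9) − 3 = 4, and the invariant factors of ∂_2 are all 1, so H_1 ≅ Z^4.
  H_2: rank ker ∂_2 − rank ∂_3 = (3 − 3) − 0 = 0, and there is no ∂_3, so H_2 ≅ 0.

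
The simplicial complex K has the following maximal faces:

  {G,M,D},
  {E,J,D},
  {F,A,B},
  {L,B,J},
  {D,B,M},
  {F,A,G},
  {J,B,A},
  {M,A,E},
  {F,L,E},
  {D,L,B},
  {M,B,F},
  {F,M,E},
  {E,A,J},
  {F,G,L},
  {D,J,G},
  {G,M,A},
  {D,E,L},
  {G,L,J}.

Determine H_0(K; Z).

We work with the vertex ordering A < B < D < E < F < G < J < L < M. The simplices of K, each written with vertices in increasing order, are:

  0-simplices (9): A, B, D, E, F, G, J, L, M
  1-simplices (27): AB, AE, AF, AG, AJ, AM, BD, BF, BJ, BL, BM, DE, DG, DJ, DL, DM, EF, EJ, EL, EM, FG, FL, FM, GJ, GL, GM, JL
  2-simplices (18): ABF, ABJ, AEJ, AEM, AFG, AGM, BDL, BDM, BFM, BJL, DEJ, DEL, DGJ, DGM, EFL, EFM, FGL, GJL

so the chain groups are C_0 ≅ Z^9, C_1 ≅ Z^27, C_2 ≅ Z^18.

The boundary map ∂_1: C_1 → C_0 is given by ∂[p,q] = [q] − [p].
The resulting 9×27 matrix has rank 8, and its Smith normal form has invariant factors (1,1,1,1,1,1,1,1).

Boundary ∂_2: C_2 → C_1 acts by ∂[p,q,r] = [q,r] − [p,r] + [p,q]. For instance
  ∂EFL = FL − EL + EF,
  ∂DEJ = EJ − DJ + DE.
The 27×18 boundary matrix has rank 18 and Smith normal form diag(1,1,1,1,1,1,1,1,1,1,1,1,1,1,1,1,1,2).

Computing H_k = (kernel of ∂_k) / (image of ∂_{k+1}):

  H_0: rank C_0 − rank ∂_1 = 9 − 8 = 1, and the invariant factors of ∂_1 are all 1, so H_0 = Z.

(K is a triangulation of the Klein bottle.)

H_0 = Z.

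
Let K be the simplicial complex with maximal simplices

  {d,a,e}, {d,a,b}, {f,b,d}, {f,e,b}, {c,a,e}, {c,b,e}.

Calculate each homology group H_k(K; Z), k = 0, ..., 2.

H_0 ≅ Z,  H_1 ≅ Z,  H_2 = 0.

Take the total order a < b < c < d < e < f on the vertex set. Then K (dimension 2) consists of the simplices:

  0-simplices (6): a, b, c, d, e, f
  1-simplices (12): ab, ac, ad, ae, bc, bd, be, bf, ce, de, df, ef
  2-simplices (6): abd, ace, ade, bce, bdf, bef

so the chain groups are C_0 ≅ Z^6, C_1 ≅ Z^12, C_2 ≅ Z^6.

Boundary ∂_1: C_1 → C_0 maps an edge to its endpoints' difference, ∂[p,q] = q − p. For instance
  ∂ae = e − a.
The 6×12 boundary matrix has rank 5 and Smith normal form diag(1,1,1,1,1).

The boundary map ∂_2: C_2 → C_1 maps a triangle to the signed sum of its edges. For instance
  ∂ade = de − ae + ad,
  ∂abd = bd − ad + ab.
As a 12×6 matrix over Z this has rank 6, with invariant factors (1,1,1,1,1,1).

Now H_k = ker ∂_k / im ∂_{k+1}, so:

  H_0: rank C_0 − rank ∂_1 = 6 − 5 = 1, and the invariant factors of ∂_1 are all 1, so H_0 = Z.
  H_1: rank ker ∂_1 − rank ∂_2 = (12 − 5) − 6 = 1, and the invariant factors of ∂_2 are all 1, so H_1 = Z.
  H_2: rank ker ∂_2 − rank ∂_3 = (6 − 6) − 0 = 0, and there is no ∂_3, so H_2 = 0.

As a check, the Euler characteristic is 6 − 12 + 6 = 0, which agrees with 1 − 1 + 0 = 0.
(K is a triangulation of the cylinder S^1 x I.)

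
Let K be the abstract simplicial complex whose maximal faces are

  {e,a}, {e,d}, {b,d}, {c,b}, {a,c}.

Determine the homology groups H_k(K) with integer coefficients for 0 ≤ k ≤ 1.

H_0 ≅ Z,  H_1 ≅ Z.

Order the vertices as a < b < c < d < e. Listing each simplex with vertices in this order, K has dimension 1 with simplices:

  0-simplices (5): a, b, c, d, e
  1-simplices (5): ac, ae, bc, bd, de

Hence C_0 ≅ Z^5, C_1 ≅ Z^5.

Boundary ∂_1: C_1 → C_0 maps an edge to its endpoints' difference, ∂[p,q] = q − p.
As a 5×5 matrix over Z this has rank 4, with invariant factors (1,1,1,1).

Now H_k = ker ∂_k / im ∂_{k+1}, so:

  H_0: rank C_0 − rank ∂_1 = 5 − 4 = 1, and the invariant factors of ∂_1 are all 1, so H_0 ≅ Z.
  H_1: rank ker ∂_1 − rank ∂_2 = (5 − 4) − 0 = 1, and there is no ∂_2, so H_1 ≅ Z.

(K is a triangulation of the circle S^1.)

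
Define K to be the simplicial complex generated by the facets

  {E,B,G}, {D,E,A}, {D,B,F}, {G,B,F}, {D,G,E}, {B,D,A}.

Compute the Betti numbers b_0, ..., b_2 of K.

We work with the vertex ordering A < B < D < E < F < G. The simplices of K, each written with vertices in increasing order, are:

  0-simplices (6): A, B, D, E, F, G
  1-simplices (12): AB, AD, AE, BD, BE, BF, BG, DE, DF, DG, EG, FG
  2-simplices (6): ABD, ADE, BDF, BEG, BFG, DEG

giving chain groups C_0 ≅ Z^6, C_1 ≅ Z^12, C_2 ≅ Z^6.

The boundary map ∂_1: C_1 → C_0 sends each edge [p,q] (with p < q) to q − p. For instance
  ∂AE = E − A.
This gives a 6×12 integer matrix of rank 5; reducing to Smith normal form yields diagonal entries (1,1,1,1,1).

∂_2: C_2 → C_1 maps a triangle to the signed sum of its edges. For instance
  ∂DEG = EG − DG + DE,
  ∂BFG = FG − BG + BF.
The resulting 12×6 matrix has rank 6, and its Smith normal form has invariant factors (1,1,1,1,1,1).

Now H_k = ker ∂_k / im ∂_{k+1}, so:

  H_0: rank C_0 − rank ∂_1 = 6 − 5 = 1, and the invariant factors of ∂_1 are all 1, so H_0 ≅ Z.
  H_1: rank ker ∂_1 − rank ∂_2 = (12 − 5) − 6 = 1, and the invariant factors of ∂_2 are all 1, so H_1 ≅ Z.
  H_2: rank ker ∂_2 − rank ∂_3 = (6 − 6) − 0 = 0, and there is no ∂_3, so H_2 ≅ 0.

As a check, the Euler characteristic is 6 − 12 + 6 = 0, which agrees with 1 − 1 + 0 = 0.
(K is a triangulation of the cylinder S^1 x I.)

Hence the Betti numbers are b_0 = 1, b_1 = 1, b_2 = 0.

b_0 = 1, b_1 = 1, b_2 = 0.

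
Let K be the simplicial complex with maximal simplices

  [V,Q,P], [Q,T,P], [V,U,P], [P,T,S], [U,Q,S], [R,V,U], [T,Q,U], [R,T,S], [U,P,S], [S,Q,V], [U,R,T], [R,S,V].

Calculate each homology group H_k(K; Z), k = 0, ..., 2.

H_0 = Z,  H_1 = Z/2,  H_2 = 0.

Order the vertices as P < Q < R < S < T < U < V. Listing each simplex with vertices in this order, K has dimension 2 with simplices:

  0-simplices (7): P, Q, R, S, T, U, V
  1-simplices (18): PQ, PS, PT, PU, PV, QS, QT, QU, QV, RS, RT, RU, RV, ST, SU, SV, TU, UV
  2-simplices (12): PQT, PQV, PST, PSU, PUV, QSU, QSV, QTU, RST, RSV, RTU, RUV

so the chain groups are C_0 ≅ Z^7, C_1 ≅ Z^18, C_2 ≅ Z^12.

The boundary map ∂_1: C_1 → C_0 is given by ∂[p,q] = [q] − [p].
As a 7×18 matrix over Z this has rank 6, with invariant factors (1,1,1,1,1,1).

∂_2: C_2 → C_1 sends each 2-simplex [p,q,r] to [q,r] − [p,r] + [p,q]. For instance
  ∂PST = ST − PT + PS,
  ∂RST = ST − RT + RS.
The 18×12 boundary matrix has rank 12 and Smith normal form diag(1,1,1,1,1,1,1,1,1,1,1,2).

Computing H_k = (kernel of ∂_k) / (image of ∂_{k+1}):

  H_0: rank C_0 − rank ∂_1 = 7 − 6 = 1, and the invariant factors of ∂_1 are all 1, so H_0 ≅ Z.
  H_1: rank ker ∂_1 − rank ∂_2 = (18 − 6) − 12 = 0, and ∂_2 has invariant factor 2 > 1, so H_1 ≅ Z/2.
  H_2: rank ker ∂_2 − rank ∂_3 = (12 − 12) − 0 = 0, and there is no ∂_3, so H_2 ≅ 0.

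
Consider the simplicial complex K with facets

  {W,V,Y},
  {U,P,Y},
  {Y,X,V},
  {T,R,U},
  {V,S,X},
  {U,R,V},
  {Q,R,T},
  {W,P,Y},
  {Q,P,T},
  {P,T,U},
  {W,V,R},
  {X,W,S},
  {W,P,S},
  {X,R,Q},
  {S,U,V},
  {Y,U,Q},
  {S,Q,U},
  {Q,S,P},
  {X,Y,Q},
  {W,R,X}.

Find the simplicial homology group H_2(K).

H_2 = 0.

Fix the vertex order P < Q < R < S < T < U < V < W < X < Y and write every simplex with vertices in increasing order. Then dim K = 2 and the simplices of K are:

  0-simplices (10): P, Q, R, S, T, U, V, W, X, Y
  1-simplices (30): PQ, PS, PT, PU, PW, PY, QR, QS, QT, QU, QX, QY, RT, RU, RV, RW, RX, SU, SV, SW, SX, TU, UV, UY, VW, VX, VY, WX, WY, XY
  2-simplices (20): PQS, PQT, PSW, PTU, PUY, PWY, QRT, QRX, QSU, QUY, QXY, RTU, RUV, RVW, RWX, SUV, SVX, SWX, VWY, VXY

Hence C_0 ≅ Z^10, C_1 ≅ Z^30, C_2 ≅ Z^20.

∂_1: C_1 → C_0 sends each edge [p,q] (with p < q) to q − p. For instance
  ∂RV = V − R.
This gives a 10×30 integer matrix of rank 9; reducing to Smith normal form yields diagonal entries (1,1,1,1,1,1,1,1,1).

∂_2: C_2 → C_1 acts by ∂[p,q,r] = [q,r] − [p,r] + [p,q]. For instance
  ∂PUY = UY − PY + PU,
  ∂QUY = UY − QY + QU.
This gives a 30×20 integer matrix of rank 20; reducing to Smith normal form yields diagonal entries (1,1,1,1,1,1,1,1,1,1,1,1,1,1,1,1,1,1,1,2).

Now H_k = ker ∂_k / im ∂_{k+1}, so:

  H_2: rank ker ∂_2 − rank ∂_3 = (20 − 20) − 0 = 0, and there is no ∂_3, so H_2 = 0.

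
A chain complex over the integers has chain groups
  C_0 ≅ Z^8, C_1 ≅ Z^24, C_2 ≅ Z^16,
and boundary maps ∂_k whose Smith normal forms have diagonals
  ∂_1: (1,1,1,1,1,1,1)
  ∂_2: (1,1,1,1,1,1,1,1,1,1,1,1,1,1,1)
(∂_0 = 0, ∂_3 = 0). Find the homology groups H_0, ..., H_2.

H_0: b_0 = 8 − 0 − 7 = 1; torsion from ∂_1 factors > 1: none. So H_0 = Z.
H_1: b_1 = 24 − 7 − 15 = 2; torsion from ∂_2 factors > 1: none. So H_1 = Z^2.
H_2: b_2 = 16 − 15 − 0 = 1; torsion from ∂_3 factors > 1: none. So H_2 = Z.

H_0 = Z,  H_1 = Z^2,  H_2 = Z.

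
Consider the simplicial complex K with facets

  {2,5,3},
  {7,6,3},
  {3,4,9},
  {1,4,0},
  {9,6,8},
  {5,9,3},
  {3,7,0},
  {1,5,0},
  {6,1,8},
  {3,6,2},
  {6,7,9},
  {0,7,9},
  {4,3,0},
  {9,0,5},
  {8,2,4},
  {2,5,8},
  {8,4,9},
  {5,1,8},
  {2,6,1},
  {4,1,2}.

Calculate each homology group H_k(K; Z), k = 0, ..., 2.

H_0 ≅ Z,  H_1 ≅ Z ⊕ Z/2Z,  H_2 = 0.

Fix the vertex order 0 < 1 < 2 < 3 < 4 < 5 < 6 < 7 < 8 < 9 and write every simplex with vertices in increasing order. Then dim K = 2 and the simplices of K are:

  0-simplices (10): [0], [1], [2], [3], [4], [5], [6], [7], [8], [9]
  1-simplices (30): (30 of them)
  2-simplices (20): (20 of them)

Hence C_0 ≅ Z^10, C_1 ≅ Z^30, C_2 ≅ Z^20.

Boundary ∂_1: C_1 → C_0 maps an edge to its endpoints' difference, ∂[p,q] = q − p. For instance
  ∂[2,5] = [5] − [2].
This gives a 10×30 integer matrix of rank 9; reducing to Smith normal form yields diagonal entries (1,1,1,1,1,1,1,1,1).

Boundary ∂_2: C_2 → C_1 acts by ∂[p,q,r] = [q,r] − [p,r] + [p,q]. For instance
  ∂[2,5,8] = [5,8] − [2,8] + [2,5],
  ∂[6,7,9] = [7,9] − [6,9] + [6,7].
The 30×20 boundary matrix has rank 20 and Smith normal form diag(1,1,1,1,1,1,1,1,1,1,1,1,1,1,1,1,1,1,1,2).

Computing H_k = (kernel of ∂_k) / (image of ∂_{k+1}):

  H_0: rank C_0 − rank ∂_1 = 10 − 9 = 1, and the invariant factors of ∂_1 are all 1, so H_0 = Z.
  H_1: rank ker ∂_1 − rank ∂_2 = (30 − 9) − 20 = 1, and ∂_2 has invariant factor 2 > 1, so H_1 = Z ⊕ Z/2Z.
  H_2: rank ker ∂_2 − rank ∂_3 = (20 − 20) − 0 = 0, and there is no ∂_3, so H_2 = 0.

As a check, the Euler characteristic is 10 − 30 + 20 = 0, which agrees with 1 − 1 + 0 = 0.
(K is a triangulation of the Klein bottle.)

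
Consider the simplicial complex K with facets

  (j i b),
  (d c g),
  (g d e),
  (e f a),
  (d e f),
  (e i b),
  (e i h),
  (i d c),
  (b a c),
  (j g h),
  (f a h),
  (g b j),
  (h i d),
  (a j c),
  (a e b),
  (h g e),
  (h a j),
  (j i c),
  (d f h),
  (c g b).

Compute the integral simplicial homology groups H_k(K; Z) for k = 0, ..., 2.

H_0 ≅ Z,  H_1 ≅ Z ⊕ Z/2,  H_2 = 0.

Take the total order a < b < c < d < e < f < g < h < i < j on the vertex set. Then K (dimension 2) consists of the simplices:

  0-simplices (10): a, b, c, d, e, f, g, h, i, j
  1-simplices (30): ab, ac, ae, af, ah, aj, bc, be, bg, bi, bj, cd, cg, ci, cj, de, df, dg, dh, di, ef, eg, eh, ei, fh, gh, gj, hi, hj, ij
  2-simplices (20): abc, abe, acj, aef, afh, ahj, bcg, bei, bgj, bij, cdg, cdi, cij, def, deg, dfh, dhi, egh, ehi, ghj

Hence C_0 ≅ Z^10, C_1 ≅ Z^30, C_2 ≅ Z^20.

The boundary map ∂_1: C_1 → C_0 maps an edge to its endpoints' difference, ∂[p,q] = q − p.
This gives a 10×30 integer matrix of rank 9; reducing to Smith normal form yields diagonal entries (1,1,1,1,1,1,1,1,1).

∂_2: C_2 → C_1 acts by ∂[p,q,r] = [q,r] − [p,r] + [p,q]. For instance
  ∂cdg = dg − cg + cd,
  ∂def = ef − df + de.
This gives a 30×20 integer matrix of rank 20; reducing to Smith normal form yields diagonal entries (1,1,1,1,1,1,1,1,1,1,1,1,1,1,1,1,1,1,1,2).

Computing H_k = (kernel of ∂_k) / (image of ∂_{k+1}):

  H_0: rank C_0 − rank ∂_1 = 10 − 9 = 1, and the invariant factors of ∂_1 are all 1, so H_0 ≅ Z.
  H_1: rank ker ∂_1 − rank ∂_2 = (30 − 9) − 20 = 1, and ∂_2 has invariant factor 2 > 1, so H_1 ≅ Z ⊕ Z/2.
  H_2: rank ker ∂_2 − rank ∂_3 = (20 − 20) − 0 = 0, and there is no ∂_3, so H_2 ≅ 0.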